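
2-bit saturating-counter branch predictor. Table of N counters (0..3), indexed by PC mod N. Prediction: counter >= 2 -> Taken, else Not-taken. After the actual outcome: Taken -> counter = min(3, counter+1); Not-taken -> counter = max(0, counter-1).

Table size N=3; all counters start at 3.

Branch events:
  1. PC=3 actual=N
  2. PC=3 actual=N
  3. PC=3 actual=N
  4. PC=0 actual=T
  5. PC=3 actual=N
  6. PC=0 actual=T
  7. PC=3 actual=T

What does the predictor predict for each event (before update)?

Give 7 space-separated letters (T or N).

Answer: T T N N N N N

Derivation:
Ev 1: PC=3 idx=0 pred=T actual=N -> ctr[0]=2
Ev 2: PC=3 idx=0 pred=T actual=N -> ctr[0]=1
Ev 3: PC=3 idx=0 pred=N actual=N -> ctr[0]=0
Ev 4: PC=0 idx=0 pred=N actual=T -> ctr[0]=1
Ev 5: PC=3 idx=0 pred=N actual=N -> ctr[0]=0
Ev 6: PC=0 idx=0 pred=N actual=T -> ctr[0]=1
Ev 7: PC=3 idx=0 pred=N actual=T -> ctr[0]=2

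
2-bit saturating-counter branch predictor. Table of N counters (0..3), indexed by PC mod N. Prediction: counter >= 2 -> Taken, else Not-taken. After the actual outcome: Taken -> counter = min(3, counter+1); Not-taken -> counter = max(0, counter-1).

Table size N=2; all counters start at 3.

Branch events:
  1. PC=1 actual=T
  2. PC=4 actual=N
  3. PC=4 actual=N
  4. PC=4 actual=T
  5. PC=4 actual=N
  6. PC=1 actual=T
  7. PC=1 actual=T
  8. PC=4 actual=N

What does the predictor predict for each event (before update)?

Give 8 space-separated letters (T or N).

Answer: T T T N T T T N

Derivation:
Ev 1: PC=1 idx=1 pred=T actual=T -> ctr[1]=3
Ev 2: PC=4 idx=0 pred=T actual=N -> ctr[0]=2
Ev 3: PC=4 idx=0 pred=T actual=N -> ctr[0]=1
Ev 4: PC=4 idx=0 pred=N actual=T -> ctr[0]=2
Ev 5: PC=4 idx=0 pred=T actual=N -> ctr[0]=1
Ev 6: PC=1 idx=1 pred=T actual=T -> ctr[1]=3
Ev 7: PC=1 idx=1 pred=T actual=T -> ctr[1]=3
Ev 8: PC=4 idx=0 pred=N actual=N -> ctr[0]=0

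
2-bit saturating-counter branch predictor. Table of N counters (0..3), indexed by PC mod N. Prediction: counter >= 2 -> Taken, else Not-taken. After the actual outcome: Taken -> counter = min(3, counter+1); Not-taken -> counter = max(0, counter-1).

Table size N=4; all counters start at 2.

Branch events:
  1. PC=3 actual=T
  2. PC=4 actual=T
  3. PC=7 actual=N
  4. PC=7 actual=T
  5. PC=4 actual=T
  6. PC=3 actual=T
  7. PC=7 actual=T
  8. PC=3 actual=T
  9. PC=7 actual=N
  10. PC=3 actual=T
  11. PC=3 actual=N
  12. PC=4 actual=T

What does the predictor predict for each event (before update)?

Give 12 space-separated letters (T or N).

Ev 1: PC=3 idx=3 pred=T actual=T -> ctr[3]=3
Ev 2: PC=4 idx=0 pred=T actual=T -> ctr[0]=3
Ev 3: PC=7 idx=3 pred=T actual=N -> ctr[3]=2
Ev 4: PC=7 idx=3 pred=T actual=T -> ctr[3]=3
Ev 5: PC=4 idx=0 pred=T actual=T -> ctr[0]=3
Ev 6: PC=3 idx=3 pred=T actual=T -> ctr[3]=3
Ev 7: PC=7 idx=3 pred=T actual=T -> ctr[3]=3
Ev 8: PC=3 idx=3 pred=T actual=T -> ctr[3]=3
Ev 9: PC=7 idx=3 pred=T actual=N -> ctr[3]=2
Ev 10: PC=3 idx=3 pred=T actual=T -> ctr[3]=3
Ev 11: PC=3 idx=3 pred=T actual=N -> ctr[3]=2
Ev 12: PC=4 idx=0 pred=T actual=T -> ctr[0]=3

Answer: T T T T T T T T T T T T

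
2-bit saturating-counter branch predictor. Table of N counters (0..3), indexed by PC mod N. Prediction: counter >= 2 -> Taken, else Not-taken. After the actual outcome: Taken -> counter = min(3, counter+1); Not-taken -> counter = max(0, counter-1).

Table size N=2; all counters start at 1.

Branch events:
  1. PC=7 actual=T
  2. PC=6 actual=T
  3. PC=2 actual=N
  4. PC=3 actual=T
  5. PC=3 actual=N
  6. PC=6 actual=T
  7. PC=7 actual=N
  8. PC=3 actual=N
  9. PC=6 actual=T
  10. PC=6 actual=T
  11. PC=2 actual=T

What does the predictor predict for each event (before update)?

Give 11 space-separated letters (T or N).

Ev 1: PC=7 idx=1 pred=N actual=T -> ctr[1]=2
Ev 2: PC=6 idx=0 pred=N actual=T -> ctr[0]=2
Ev 3: PC=2 idx=0 pred=T actual=N -> ctr[0]=1
Ev 4: PC=3 idx=1 pred=T actual=T -> ctr[1]=3
Ev 5: PC=3 idx=1 pred=T actual=N -> ctr[1]=2
Ev 6: PC=6 idx=0 pred=N actual=T -> ctr[0]=2
Ev 7: PC=7 idx=1 pred=T actual=N -> ctr[1]=1
Ev 8: PC=3 idx=1 pred=N actual=N -> ctr[1]=0
Ev 9: PC=6 idx=0 pred=T actual=T -> ctr[0]=3
Ev 10: PC=6 idx=0 pred=T actual=T -> ctr[0]=3
Ev 11: PC=2 idx=0 pred=T actual=T -> ctr[0]=3

Answer: N N T T T N T N T T T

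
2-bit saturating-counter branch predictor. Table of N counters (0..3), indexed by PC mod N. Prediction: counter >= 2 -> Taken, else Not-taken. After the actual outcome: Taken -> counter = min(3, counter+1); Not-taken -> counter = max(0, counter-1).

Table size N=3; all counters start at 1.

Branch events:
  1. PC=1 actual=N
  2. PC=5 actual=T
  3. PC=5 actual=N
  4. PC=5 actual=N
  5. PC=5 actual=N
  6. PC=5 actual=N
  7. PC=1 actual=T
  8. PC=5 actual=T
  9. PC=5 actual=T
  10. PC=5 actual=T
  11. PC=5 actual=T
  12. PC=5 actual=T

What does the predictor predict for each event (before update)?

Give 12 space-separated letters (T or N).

Ev 1: PC=1 idx=1 pred=N actual=N -> ctr[1]=0
Ev 2: PC=5 idx=2 pred=N actual=T -> ctr[2]=2
Ev 3: PC=5 idx=2 pred=T actual=N -> ctr[2]=1
Ev 4: PC=5 idx=2 pred=N actual=N -> ctr[2]=0
Ev 5: PC=5 idx=2 pred=N actual=N -> ctr[2]=0
Ev 6: PC=5 idx=2 pred=N actual=N -> ctr[2]=0
Ev 7: PC=1 idx=1 pred=N actual=T -> ctr[1]=1
Ev 8: PC=5 idx=2 pred=N actual=T -> ctr[2]=1
Ev 9: PC=5 idx=2 pred=N actual=T -> ctr[2]=2
Ev 10: PC=5 idx=2 pred=T actual=T -> ctr[2]=3
Ev 11: PC=5 idx=2 pred=T actual=T -> ctr[2]=3
Ev 12: PC=5 idx=2 pred=T actual=T -> ctr[2]=3

Answer: N N T N N N N N N T T T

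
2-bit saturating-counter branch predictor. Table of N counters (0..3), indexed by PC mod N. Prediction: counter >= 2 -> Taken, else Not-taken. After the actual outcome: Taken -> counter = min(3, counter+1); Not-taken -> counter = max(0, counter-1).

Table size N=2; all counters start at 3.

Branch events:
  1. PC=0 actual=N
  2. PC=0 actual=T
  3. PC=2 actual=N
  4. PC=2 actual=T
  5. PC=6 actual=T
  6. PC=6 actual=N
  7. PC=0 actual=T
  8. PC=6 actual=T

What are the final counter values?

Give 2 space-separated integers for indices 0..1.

Ev 1: PC=0 idx=0 pred=T actual=N -> ctr[0]=2
Ev 2: PC=0 idx=0 pred=T actual=T -> ctr[0]=3
Ev 3: PC=2 idx=0 pred=T actual=N -> ctr[0]=2
Ev 4: PC=2 idx=0 pred=T actual=T -> ctr[0]=3
Ev 5: PC=6 idx=0 pred=T actual=T -> ctr[0]=3
Ev 6: PC=6 idx=0 pred=T actual=N -> ctr[0]=2
Ev 7: PC=0 idx=0 pred=T actual=T -> ctr[0]=3
Ev 8: PC=6 idx=0 pred=T actual=T -> ctr[0]=3

Answer: 3 3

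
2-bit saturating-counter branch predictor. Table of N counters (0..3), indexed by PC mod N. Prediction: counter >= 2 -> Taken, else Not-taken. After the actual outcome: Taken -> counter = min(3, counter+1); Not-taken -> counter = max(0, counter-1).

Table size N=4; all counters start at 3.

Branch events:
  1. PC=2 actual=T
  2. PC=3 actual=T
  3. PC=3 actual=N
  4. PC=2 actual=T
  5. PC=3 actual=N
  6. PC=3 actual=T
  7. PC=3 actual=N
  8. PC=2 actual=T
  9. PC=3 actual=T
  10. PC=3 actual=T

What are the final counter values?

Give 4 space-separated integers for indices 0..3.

Answer: 3 3 3 3

Derivation:
Ev 1: PC=2 idx=2 pred=T actual=T -> ctr[2]=3
Ev 2: PC=3 idx=3 pred=T actual=T -> ctr[3]=3
Ev 3: PC=3 idx=3 pred=T actual=N -> ctr[3]=2
Ev 4: PC=2 idx=2 pred=T actual=T -> ctr[2]=3
Ev 5: PC=3 idx=3 pred=T actual=N -> ctr[3]=1
Ev 6: PC=3 idx=3 pred=N actual=T -> ctr[3]=2
Ev 7: PC=3 idx=3 pred=T actual=N -> ctr[3]=1
Ev 8: PC=2 idx=2 pred=T actual=T -> ctr[2]=3
Ev 9: PC=3 idx=3 pred=N actual=T -> ctr[3]=2
Ev 10: PC=3 idx=3 pred=T actual=T -> ctr[3]=3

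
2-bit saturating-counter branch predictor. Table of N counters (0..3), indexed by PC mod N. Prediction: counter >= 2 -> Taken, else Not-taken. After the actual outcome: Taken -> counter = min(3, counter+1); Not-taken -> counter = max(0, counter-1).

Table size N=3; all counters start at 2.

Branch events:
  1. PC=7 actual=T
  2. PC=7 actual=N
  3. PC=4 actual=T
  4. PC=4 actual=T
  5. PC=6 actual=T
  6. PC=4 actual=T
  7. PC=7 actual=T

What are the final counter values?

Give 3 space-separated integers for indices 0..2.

Answer: 3 3 2

Derivation:
Ev 1: PC=7 idx=1 pred=T actual=T -> ctr[1]=3
Ev 2: PC=7 idx=1 pred=T actual=N -> ctr[1]=2
Ev 3: PC=4 idx=1 pred=T actual=T -> ctr[1]=3
Ev 4: PC=4 idx=1 pred=T actual=T -> ctr[1]=3
Ev 5: PC=6 idx=0 pred=T actual=T -> ctr[0]=3
Ev 6: PC=4 idx=1 pred=T actual=T -> ctr[1]=3
Ev 7: PC=7 idx=1 pred=T actual=T -> ctr[1]=3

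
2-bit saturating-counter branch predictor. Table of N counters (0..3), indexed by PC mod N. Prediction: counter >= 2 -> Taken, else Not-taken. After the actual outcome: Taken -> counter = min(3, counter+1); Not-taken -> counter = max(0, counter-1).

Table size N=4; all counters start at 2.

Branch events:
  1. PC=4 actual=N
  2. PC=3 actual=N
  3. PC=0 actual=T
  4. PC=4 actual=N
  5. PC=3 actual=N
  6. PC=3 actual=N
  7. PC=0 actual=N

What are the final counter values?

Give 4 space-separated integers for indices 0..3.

Ev 1: PC=4 idx=0 pred=T actual=N -> ctr[0]=1
Ev 2: PC=3 idx=3 pred=T actual=N -> ctr[3]=1
Ev 3: PC=0 idx=0 pred=N actual=T -> ctr[0]=2
Ev 4: PC=4 idx=0 pred=T actual=N -> ctr[0]=1
Ev 5: PC=3 idx=3 pred=N actual=N -> ctr[3]=0
Ev 6: PC=3 idx=3 pred=N actual=N -> ctr[3]=0
Ev 7: PC=0 idx=0 pred=N actual=N -> ctr[0]=0

Answer: 0 2 2 0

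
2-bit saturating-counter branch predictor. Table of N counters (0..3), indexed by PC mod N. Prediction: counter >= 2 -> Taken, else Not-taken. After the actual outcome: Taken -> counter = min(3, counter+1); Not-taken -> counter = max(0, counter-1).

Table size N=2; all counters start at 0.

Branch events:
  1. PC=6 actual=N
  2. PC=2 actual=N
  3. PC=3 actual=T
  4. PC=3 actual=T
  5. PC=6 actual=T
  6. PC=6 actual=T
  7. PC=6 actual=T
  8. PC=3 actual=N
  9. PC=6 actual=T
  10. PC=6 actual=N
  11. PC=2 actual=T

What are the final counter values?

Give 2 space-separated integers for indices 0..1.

Ev 1: PC=6 idx=0 pred=N actual=N -> ctr[0]=0
Ev 2: PC=2 idx=0 pred=N actual=N -> ctr[0]=0
Ev 3: PC=3 idx=1 pred=N actual=T -> ctr[1]=1
Ev 4: PC=3 idx=1 pred=N actual=T -> ctr[1]=2
Ev 5: PC=6 idx=0 pred=N actual=T -> ctr[0]=1
Ev 6: PC=6 idx=0 pred=N actual=T -> ctr[0]=2
Ev 7: PC=6 idx=0 pred=T actual=T -> ctr[0]=3
Ev 8: PC=3 idx=1 pred=T actual=N -> ctr[1]=1
Ev 9: PC=6 idx=0 pred=T actual=T -> ctr[0]=3
Ev 10: PC=6 idx=0 pred=T actual=N -> ctr[0]=2
Ev 11: PC=2 idx=0 pred=T actual=T -> ctr[0]=3

Answer: 3 1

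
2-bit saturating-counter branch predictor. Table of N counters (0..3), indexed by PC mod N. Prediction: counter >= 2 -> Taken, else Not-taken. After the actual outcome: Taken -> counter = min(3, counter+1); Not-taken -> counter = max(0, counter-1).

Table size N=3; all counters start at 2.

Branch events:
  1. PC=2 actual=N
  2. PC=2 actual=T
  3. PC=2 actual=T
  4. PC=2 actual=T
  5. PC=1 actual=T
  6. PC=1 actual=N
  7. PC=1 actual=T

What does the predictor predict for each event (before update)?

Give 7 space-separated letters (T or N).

Ev 1: PC=2 idx=2 pred=T actual=N -> ctr[2]=1
Ev 2: PC=2 idx=2 pred=N actual=T -> ctr[2]=2
Ev 3: PC=2 idx=2 pred=T actual=T -> ctr[2]=3
Ev 4: PC=2 idx=2 pred=T actual=T -> ctr[2]=3
Ev 5: PC=1 idx=1 pred=T actual=T -> ctr[1]=3
Ev 6: PC=1 idx=1 pred=T actual=N -> ctr[1]=2
Ev 7: PC=1 idx=1 pred=T actual=T -> ctr[1]=3

Answer: T N T T T T T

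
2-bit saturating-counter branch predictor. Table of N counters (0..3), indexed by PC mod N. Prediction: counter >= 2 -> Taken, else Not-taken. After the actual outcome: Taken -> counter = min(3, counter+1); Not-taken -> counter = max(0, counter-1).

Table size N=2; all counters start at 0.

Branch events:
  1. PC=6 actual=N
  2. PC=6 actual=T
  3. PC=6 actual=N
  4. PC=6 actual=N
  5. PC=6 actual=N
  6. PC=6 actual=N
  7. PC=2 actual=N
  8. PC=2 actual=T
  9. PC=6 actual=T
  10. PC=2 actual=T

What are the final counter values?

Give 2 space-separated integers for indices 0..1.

Answer: 3 0

Derivation:
Ev 1: PC=6 idx=0 pred=N actual=N -> ctr[0]=0
Ev 2: PC=6 idx=0 pred=N actual=T -> ctr[0]=1
Ev 3: PC=6 idx=0 pred=N actual=N -> ctr[0]=0
Ev 4: PC=6 idx=0 pred=N actual=N -> ctr[0]=0
Ev 5: PC=6 idx=0 pred=N actual=N -> ctr[0]=0
Ev 6: PC=6 idx=0 pred=N actual=N -> ctr[0]=0
Ev 7: PC=2 idx=0 pred=N actual=N -> ctr[0]=0
Ev 8: PC=2 idx=0 pred=N actual=T -> ctr[0]=1
Ev 9: PC=6 idx=0 pred=N actual=T -> ctr[0]=2
Ev 10: PC=2 idx=0 pred=T actual=T -> ctr[0]=3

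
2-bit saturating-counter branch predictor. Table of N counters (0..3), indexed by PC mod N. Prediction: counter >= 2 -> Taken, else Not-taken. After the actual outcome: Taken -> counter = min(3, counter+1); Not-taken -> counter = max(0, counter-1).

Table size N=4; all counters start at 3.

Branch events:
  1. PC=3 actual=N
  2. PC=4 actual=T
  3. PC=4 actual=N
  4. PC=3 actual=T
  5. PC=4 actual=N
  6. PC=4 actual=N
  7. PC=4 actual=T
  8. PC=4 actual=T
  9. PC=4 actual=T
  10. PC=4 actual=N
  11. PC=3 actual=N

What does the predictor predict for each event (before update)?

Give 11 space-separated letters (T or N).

Answer: T T T T T N N N T T T

Derivation:
Ev 1: PC=3 idx=3 pred=T actual=N -> ctr[3]=2
Ev 2: PC=4 idx=0 pred=T actual=T -> ctr[0]=3
Ev 3: PC=4 idx=0 pred=T actual=N -> ctr[0]=2
Ev 4: PC=3 idx=3 pred=T actual=T -> ctr[3]=3
Ev 5: PC=4 idx=0 pred=T actual=N -> ctr[0]=1
Ev 6: PC=4 idx=0 pred=N actual=N -> ctr[0]=0
Ev 7: PC=4 idx=0 pred=N actual=T -> ctr[0]=1
Ev 8: PC=4 idx=0 pred=N actual=T -> ctr[0]=2
Ev 9: PC=4 idx=0 pred=T actual=T -> ctr[0]=3
Ev 10: PC=4 idx=0 pred=T actual=N -> ctr[0]=2
Ev 11: PC=3 idx=3 pred=T actual=N -> ctr[3]=2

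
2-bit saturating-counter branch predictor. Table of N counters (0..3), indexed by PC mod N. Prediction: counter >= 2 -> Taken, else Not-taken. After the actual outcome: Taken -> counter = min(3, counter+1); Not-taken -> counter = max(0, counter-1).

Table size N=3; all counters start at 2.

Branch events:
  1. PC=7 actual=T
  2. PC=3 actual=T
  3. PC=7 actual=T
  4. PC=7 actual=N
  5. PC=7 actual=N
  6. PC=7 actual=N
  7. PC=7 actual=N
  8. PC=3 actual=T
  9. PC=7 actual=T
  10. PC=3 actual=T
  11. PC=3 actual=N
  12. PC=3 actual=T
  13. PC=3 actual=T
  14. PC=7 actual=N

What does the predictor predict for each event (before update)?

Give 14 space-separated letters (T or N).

Ev 1: PC=7 idx=1 pred=T actual=T -> ctr[1]=3
Ev 2: PC=3 idx=0 pred=T actual=T -> ctr[0]=3
Ev 3: PC=7 idx=1 pred=T actual=T -> ctr[1]=3
Ev 4: PC=7 idx=1 pred=T actual=N -> ctr[1]=2
Ev 5: PC=7 idx=1 pred=T actual=N -> ctr[1]=1
Ev 6: PC=7 idx=1 pred=N actual=N -> ctr[1]=0
Ev 7: PC=7 idx=1 pred=N actual=N -> ctr[1]=0
Ev 8: PC=3 idx=0 pred=T actual=T -> ctr[0]=3
Ev 9: PC=7 idx=1 pred=N actual=T -> ctr[1]=1
Ev 10: PC=3 idx=0 pred=T actual=T -> ctr[0]=3
Ev 11: PC=3 idx=0 pred=T actual=N -> ctr[0]=2
Ev 12: PC=3 idx=0 pred=T actual=T -> ctr[0]=3
Ev 13: PC=3 idx=0 pred=T actual=T -> ctr[0]=3
Ev 14: PC=7 idx=1 pred=N actual=N -> ctr[1]=0

Answer: T T T T T N N T N T T T T N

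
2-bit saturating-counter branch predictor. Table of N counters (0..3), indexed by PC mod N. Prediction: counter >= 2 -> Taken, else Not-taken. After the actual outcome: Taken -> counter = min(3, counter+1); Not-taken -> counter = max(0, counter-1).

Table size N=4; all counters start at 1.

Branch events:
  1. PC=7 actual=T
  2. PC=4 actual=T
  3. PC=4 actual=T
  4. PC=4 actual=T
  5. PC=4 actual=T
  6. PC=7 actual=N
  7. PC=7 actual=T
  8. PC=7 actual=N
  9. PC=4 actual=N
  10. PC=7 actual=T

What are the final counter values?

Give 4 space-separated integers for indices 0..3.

Answer: 2 1 1 2

Derivation:
Ev 1: PC=7 idx=3 pred=N actual=T -> ctr[3]=2
Ev 2: PC=4 idx=0 pred=N actual=T -> ctr[0]=2
Ev 3: PC=4 idx=0 pred=T actual=T -> ctr[0]=3
Ev 4: PC=4 idx=0 pred=T actual=T -> ctr[0]=3
Ev 5: PC=4 idx=0 pred=T actual=T -> ctr[0]=3
Ev 6: PC=7 idx=3 pred=T actual=N -> ctr[3]=1
Ev 7: PC=7 idx=3 pred=N actual=T -> ctr[3]=2
Ev 8: PC=7 idx=3 pred=T actual=N -> ctr[3]=1
Ev 9: PC=4 idx=0 pred=T actual=N -> ctr[0]=2
Ev 10: PC=7 idx=3 pred=N actual=T -> ctr[3]=2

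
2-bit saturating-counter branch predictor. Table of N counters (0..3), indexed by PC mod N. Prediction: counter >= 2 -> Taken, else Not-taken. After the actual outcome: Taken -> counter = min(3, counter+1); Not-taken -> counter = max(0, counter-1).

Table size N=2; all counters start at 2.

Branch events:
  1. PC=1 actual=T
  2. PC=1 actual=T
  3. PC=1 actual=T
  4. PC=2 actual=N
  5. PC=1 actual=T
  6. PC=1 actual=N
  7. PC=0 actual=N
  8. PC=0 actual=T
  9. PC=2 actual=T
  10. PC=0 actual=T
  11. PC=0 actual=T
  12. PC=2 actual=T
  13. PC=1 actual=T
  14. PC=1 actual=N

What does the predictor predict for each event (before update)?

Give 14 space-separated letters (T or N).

Ev 1: PC=1 idx=1 pred=T actual=T -> ctr[1]=3
Ev 2: PC=1 idx=1 pred=T actual=T -> ctr[1]=3
Ev 3: PC=1 idx=1 pred=T actual=T -> ctr[1]=3
Ev 4: PC=2 idx=0 pred=T actual=N -> ctr[0]=1
Ev 5: PC=1 idx=1 pred=T actual=T -> ctr[1]=3
Ev 6: PC=1 idx=1 pred=T actual=N -> ctr[1]=2
Ev 7: PC=0 idx=0 pred=N actual=N -> ctr[0]=0
Ev 8: PC=0 idx=0 pred=N actual=T -> ctr[0]=1
Ev 9: PC=2 idx=0 pred=N actual=T -> ctr[0]=2
Ev 10: PC=0 idx=0 pred=T actual=T -> ctr[0]=3
Ev 11: PC=0 idx=0 pred=T actual=T -> ctr[0]=3
Ev 12: PC=2 idx=0 pred=T actual=T -> ctr[0]=3
Ev 13: PC=1 idx=1 pred=T actual=T -> ctr[1]=3
Ev 14: PC=1 idx=1 pred=T actual=N -> ctr[1]=2

Answer: T T T T T T N N N T T T T T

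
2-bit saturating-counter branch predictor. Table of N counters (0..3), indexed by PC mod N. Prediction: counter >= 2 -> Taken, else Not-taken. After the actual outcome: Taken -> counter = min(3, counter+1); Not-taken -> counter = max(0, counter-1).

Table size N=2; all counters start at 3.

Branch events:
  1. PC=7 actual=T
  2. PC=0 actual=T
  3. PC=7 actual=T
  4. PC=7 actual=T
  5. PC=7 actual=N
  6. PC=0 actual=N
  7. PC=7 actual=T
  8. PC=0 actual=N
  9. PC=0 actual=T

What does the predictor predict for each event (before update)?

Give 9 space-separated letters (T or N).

Ev 1: PC=7 idx=1 pred=T actual=T -> ctr[1]=3
Ev 2: PC=0 idx=0 pred=T actual=T -> ctr[0]=3
Ev 3: PC=7 idx=1 pred=T actual=T -> ctr[1]=3
Ev 4: PC=7 idx=1 pred=T actual=T -> ctr[1]=3
Ev 5: PC=7 idx=1 pred=T actual=N -> ctr[1]=2
Ev 6: PC=0 idx=0 pred=T actual=N -> ctr[0]=2
Ev 7: PC=7 idx=1 pred=T actual=T -> ctr[1]=3
Ev 8: PC=0 idx=0 pred=T actual=N -> ctr[0]=1
Ev 9: PC=0 idx=0 pred=N actual=T -> ctr[0]=2

Answer: T T T T T T T T N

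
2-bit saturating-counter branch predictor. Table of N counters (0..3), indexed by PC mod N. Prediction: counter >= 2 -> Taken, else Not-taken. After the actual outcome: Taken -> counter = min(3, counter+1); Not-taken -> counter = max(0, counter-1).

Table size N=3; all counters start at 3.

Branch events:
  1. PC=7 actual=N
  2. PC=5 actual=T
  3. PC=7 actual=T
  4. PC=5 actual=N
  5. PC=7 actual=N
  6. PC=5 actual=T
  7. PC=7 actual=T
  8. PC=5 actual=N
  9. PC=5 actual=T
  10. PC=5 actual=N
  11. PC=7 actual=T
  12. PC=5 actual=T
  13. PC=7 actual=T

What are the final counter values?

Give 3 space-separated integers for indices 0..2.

Answer: 3 3 3

Derivation:
Ev 1: PC=7 idx=1 pred=T actual=N -> ctr[1]=2
Ev 2: PC=5 idx=2 pred=T actual=T -> ctr[2]=3
Ev 3: PC=7 idx=1 pred=T actual=T -> ctr[1]=3
Ev 4: PC=5 idx=2 pred=T actual=N -> ctr[2]=2
Ev 5: PC=7 idx=1 pred=T actual=N -> ctr[1]=2
Ev 6: PC=5 idx=2 pred=T actual=T -> ctr[2]=3
Ev 7: PC=7 idx=1 pred=T actual=T -> ctr[1]=3
Ev 8: PC=5 idx=2 pred=T actual=N -> ctr[2]=2
Ev 9: PC=5 idx=2 pred=T actual=T -> ctr[2]=3
Ev 10: PC=5 idx=2 pred=T actual=N -> ctr[2]=2
Ev 11: PC=7 idx=1 pred=T actual=T -> ctr[1]=3
Ev 12: PC=5 idx=2 pred=T actual=T -> ctr[2]=3
Ev 13: PC=7 idx=1 pred=T actual=T -> ctr[1]=3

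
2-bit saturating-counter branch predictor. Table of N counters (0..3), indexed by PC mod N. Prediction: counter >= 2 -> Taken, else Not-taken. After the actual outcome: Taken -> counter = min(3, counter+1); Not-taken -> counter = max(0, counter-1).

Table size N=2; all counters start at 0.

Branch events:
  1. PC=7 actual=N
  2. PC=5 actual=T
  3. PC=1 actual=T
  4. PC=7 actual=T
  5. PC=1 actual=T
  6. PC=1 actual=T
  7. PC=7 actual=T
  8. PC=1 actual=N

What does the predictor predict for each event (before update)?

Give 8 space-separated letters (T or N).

Answer: N N N T T T T T

Derivation:
Ev 1: PC=7 idx=1 pred=N actual=N -> ctr[1]=0
Ev 2: PC=5 idx=1 pred=N actual=T -> ctr[1]=1
Ev 3: PC=1 idx=1 pred=N actual=T -> ctr[1]=2
Ev 4: PC=7 idx=1 pred=T actual=T -> ctr[1]=3
Ev 5: PC=1 idx=1 pred=T actual=T -> ctr[1]=3
Ev 6: PC=1 idx=1 pred=T actual=T -> ctr[1]=3
Ev 7: PC=7 idx=1 pred=T actual=T -> ctr[1]=3
Ev 8: PC=1 idx=1 pred=T actual=N -> ctr[1]=2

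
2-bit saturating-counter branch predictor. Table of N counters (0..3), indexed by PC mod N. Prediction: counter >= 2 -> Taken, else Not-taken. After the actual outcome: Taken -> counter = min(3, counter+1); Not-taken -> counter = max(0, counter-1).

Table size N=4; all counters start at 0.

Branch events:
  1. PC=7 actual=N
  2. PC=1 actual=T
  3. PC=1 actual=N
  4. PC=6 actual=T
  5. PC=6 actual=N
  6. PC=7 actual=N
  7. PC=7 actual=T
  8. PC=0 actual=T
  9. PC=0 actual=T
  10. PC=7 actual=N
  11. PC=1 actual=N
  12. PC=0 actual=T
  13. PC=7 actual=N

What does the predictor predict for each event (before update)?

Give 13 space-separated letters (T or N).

Answer: N N N N N N N N N N N T N

Derivation:
Ev 1: PC=7 idx=3 pred=N actual=N -> ctr[3]=0
Ev 2: PC=1 idx=1 pred=N actual=T -> ctr[1]=1
Ev 3: PC=1 idx=1 pred=N actual=N -> ctr[1]=0
Ev 4: PC=6 idx=2 pred=N actual=T -> ctr[2]=1
Ev 5: PC=6 idx=2 pred=N actual=N -> ctr[2]=0
Ev 6: PC=7 idx=3 pred=N actual=N -> ctr[3]=0
Ev 7: PC=7 idx=3 pred=N actual=T -> ctr[3]=1
Ev 8: PC=0 idx=0 pred=N actual=T -> ctr[0]=1
Ev 9: PC=0 idx=0 pred=N actual=T -> ctr[0]=2
Ev 10: PC=7 idx=3 pred=N actual=N -> ctr[3]=0
Ev 11: PC=1 idx=1 pred=N actual=N -> ctr[1]=0
Ev 12: PC=0 idx=0 pred=T actual=T -> ctr[0]=3
Ev 13: PC=7 idx=3 pred=N actual=N -> ctr[3]=0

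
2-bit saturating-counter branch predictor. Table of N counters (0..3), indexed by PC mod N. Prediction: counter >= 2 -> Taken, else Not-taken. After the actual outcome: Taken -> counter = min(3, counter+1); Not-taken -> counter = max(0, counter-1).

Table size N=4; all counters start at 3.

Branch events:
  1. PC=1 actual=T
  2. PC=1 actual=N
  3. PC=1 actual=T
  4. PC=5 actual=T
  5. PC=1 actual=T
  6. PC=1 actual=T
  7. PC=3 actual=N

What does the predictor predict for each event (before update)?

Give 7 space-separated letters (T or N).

Answer: T T T T T T T

Derivation:
Ev 1: PC=1 idx=1 pred=T actual=T -> ctr[1]=3
Ev 2: PC=1 idx=1 pred=T actual=N -> ctr[1]=2
Ev 3: PC=1 idx=1 pred=T actual=T -> ctr[1]=3
Ev 4: PC=5 idx=1 pred=T actual=T -> ctr[1]=3
Ev 5: PC=1 idx=1 pred=T actual=T -> ctr[1]=3
Ev 6: PC=1 idx=1 pred=T actual=T -> ctr[1]=3
Ev 7: PC=3 idx=3 pred=T actual=N -> ctr[3]=2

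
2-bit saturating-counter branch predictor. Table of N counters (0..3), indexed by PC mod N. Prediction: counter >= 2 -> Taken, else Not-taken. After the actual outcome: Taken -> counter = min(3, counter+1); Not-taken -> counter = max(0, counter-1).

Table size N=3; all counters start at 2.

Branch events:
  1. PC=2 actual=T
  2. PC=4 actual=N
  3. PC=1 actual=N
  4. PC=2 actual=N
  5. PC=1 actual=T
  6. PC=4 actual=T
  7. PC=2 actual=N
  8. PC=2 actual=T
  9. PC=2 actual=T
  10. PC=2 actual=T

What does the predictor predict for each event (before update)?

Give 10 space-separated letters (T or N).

Ev 1: PC=2 idx=2 pred=T actual=T -> ctr[2]=3
Ev 2: PC=4 idx=1 pred=T actual=N -> ctr[1]=1
Ev 3: PC=1 idx=1 pred=N actual=N -> ctr[1]=0
Ev 4: PC=2 idx=2 pred=T actual=N -> ctr[2]=2
Ev 5: PC=1 idx=1 pred=N actual=T -> ctr[1]=1
Ev 6: PC=4 idx=1 pred=N actual=T -> ctr[1]=2
Ev 7: PC=2 idx=2 pred=T actual=N -> ctr[2]=1
Ev 8: PC=2 idx=2 pred=N actual=T -> ctr[2]=2
Ev 9: PC=2 idx=2 pred=T actual=T -> ctr[2]=3
Ev 10: PC=2 idx=2 pred=T actual=T -> ctr[2]=3

Answer: T T N T N N T N T T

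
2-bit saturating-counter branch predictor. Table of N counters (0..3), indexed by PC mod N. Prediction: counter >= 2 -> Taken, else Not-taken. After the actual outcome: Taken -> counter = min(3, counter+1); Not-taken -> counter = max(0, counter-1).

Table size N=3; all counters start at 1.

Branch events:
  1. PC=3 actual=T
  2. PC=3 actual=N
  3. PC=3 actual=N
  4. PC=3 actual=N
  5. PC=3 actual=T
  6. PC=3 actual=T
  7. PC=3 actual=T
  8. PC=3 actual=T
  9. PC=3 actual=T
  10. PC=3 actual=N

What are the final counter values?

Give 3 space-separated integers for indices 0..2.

Answer: 2 1 1

Derivation:
Ev 1: PC=3 idx=0 pred=N actual=T -> ctr[0]=2
Ev 2: PC=3 idx=0 pred=T actual=N -> ctr[0]=1
Ev 3: PC=3 idx=0 pred=N actual=N -> ctr[0]=0
Ev 4: PC=3 idx=0 pred=N actual=N -> ctr[0]=0
Ev 5: PC=3 idx=0 pred=N actual=T -> ctr[0]=1
Ev 6: PC=3 idx=0 pred=N actual=T -> ctr[0]=2
Ev 7: PC=3 idx=0 pred=T actual=T -> ctr[0]=3
Ev 8: PC=3 idx=0 pred=T actual=T -> ctr[0]=3
Ev 9: PC=3 idx=0 pred=T actual=T -> ctr[0]=3
Ev 10: PC=3 idx=0 pred=T actual=N -> ctr[0]=2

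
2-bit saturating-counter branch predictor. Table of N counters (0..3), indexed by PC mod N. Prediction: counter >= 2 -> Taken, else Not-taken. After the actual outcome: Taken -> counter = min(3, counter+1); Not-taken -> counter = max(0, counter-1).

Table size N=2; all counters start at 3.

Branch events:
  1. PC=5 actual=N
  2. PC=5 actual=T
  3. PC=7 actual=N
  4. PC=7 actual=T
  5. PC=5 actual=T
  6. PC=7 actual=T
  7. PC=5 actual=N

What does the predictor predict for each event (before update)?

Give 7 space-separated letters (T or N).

Ev 1: PC=5 idx=1 pred=T actual=N -> ctr[1]=2
Ev 2: PC=5 idx=1 pred=T actual=T -> ctr[1]=3
Ev 3: PC=7 idx=1 pred=T actual=N -> ctr[1]=2
Ev 4: PC=7 idx=1 pred=T actual=T -> ctr[1]=3
Ev 5: PC=5 idx=1 pred=T actual=T -> ctr[1]=3
Ev 6: PC=7 idx=1 pred=T actual=T -> ctr[1]=3
Ev 7: PC=5 idx=1 pred=T actual=N -> ctr[1]=2

Answer: T T T T T T T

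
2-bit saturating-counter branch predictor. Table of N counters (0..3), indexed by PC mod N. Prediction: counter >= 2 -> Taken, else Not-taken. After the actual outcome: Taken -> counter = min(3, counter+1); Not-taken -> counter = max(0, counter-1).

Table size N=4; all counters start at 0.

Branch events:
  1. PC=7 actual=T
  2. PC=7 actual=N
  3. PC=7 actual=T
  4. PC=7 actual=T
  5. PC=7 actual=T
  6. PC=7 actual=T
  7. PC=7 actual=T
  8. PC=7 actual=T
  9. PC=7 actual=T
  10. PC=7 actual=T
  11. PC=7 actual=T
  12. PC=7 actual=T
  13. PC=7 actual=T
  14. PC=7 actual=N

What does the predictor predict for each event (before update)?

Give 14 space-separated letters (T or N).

Answer: N N N N T T T T T T T T T T

Derivation:
Ev 1: PC=7 idx=3 pred=N actual=T -> ctr[3]=1
Ev 2: PC=7 idx=3 pred=N actual=N -> ctr[3]=0
Ev 3: PC=7 idx=3 pred=N actual=T -> ctr[3]=1
Ev 4: PC=7 idx=3 pred=N actual=T -> ctr[3]=2
Ev 5: PC=7 idx=3 pred=T actual=T -> ctr[3]=3
Ev 6: PC=7 idx=3 pred=T actual=T -> ctr[3]=3
Ev 7: PC=7 idx=3 pred=T actual=T -> ctr[3]=3
Ev 8: PC=7 idx=3 pred=T actual=T -> ctr[3]=3
Ev 9: PC=7 idx=3 pred=T actual=T -> ctr[3]=3
Ev 10: PC=7 idx=3 pred=T actual=T -> ctr[3]=3
Ev 11: PC=7 idx=3 pred=T actual=T -> ctr[3]=3
Ev 12: PC=7 idx=3 pred=T actual=T -> ctr[3]=3
Ev 13: PC=7 idx=3 pred=T actual=T -> ctr[3]=3
Ev 14: PC=7 idx=3 pred=T actual=N -> ctr[3]=2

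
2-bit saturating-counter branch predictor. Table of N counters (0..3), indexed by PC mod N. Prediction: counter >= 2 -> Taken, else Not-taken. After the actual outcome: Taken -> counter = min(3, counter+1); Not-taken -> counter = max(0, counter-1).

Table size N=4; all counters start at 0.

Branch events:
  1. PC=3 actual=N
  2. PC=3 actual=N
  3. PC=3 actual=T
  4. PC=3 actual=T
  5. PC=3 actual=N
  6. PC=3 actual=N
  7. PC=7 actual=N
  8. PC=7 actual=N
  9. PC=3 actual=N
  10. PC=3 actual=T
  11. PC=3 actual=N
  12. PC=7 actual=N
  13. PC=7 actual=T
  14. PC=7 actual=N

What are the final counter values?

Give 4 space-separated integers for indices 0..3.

Ev 1: PC=3 idx=3 pred=N actual=N -> ctr[3]=0
Ev 2: PC=3 idx=3 pred=N actual=N -> ctr[3]=0
Ev 3: PC=3 idx=3 pred=N actual=T -> ctr[3]=1
Ev 4: PC=3 idx=3 pred=N actual=T -> ctr[3]=2
Ev 5: PC=3 idx=3 pred=T actual=N -> ctr[3]=1
Ev 6: PC=3 idx=3 pred=N actual=N -> ctr[3]=0
Ev 7: PC=7 idx=3 pred=N actual=N -> ctr[3]=0
Ev 8: PC=7 idx=3 pred=N actual=N -> ctr[3]=0
Ev 9: PC=3 idx=3 pred=N actual=N -> ctr[3]=0
Ev 10: PC=3 idx=3 pred=N actual=T -> ctr[3]=1
Ev 11: PC=3 idx=3 pred=N actual=N -> ctr[3]=0
Ev 12: PC=7 idx=3 pred=N actual=N -> ctr[3]=0
Ev 13: PC=7 idx=3 pred=N actual=T -> ctr[3]=1
Ev 14: PC=7 idx=3 pred=N actual=N -> ctr[3]=0

Answer: 0 0 0 0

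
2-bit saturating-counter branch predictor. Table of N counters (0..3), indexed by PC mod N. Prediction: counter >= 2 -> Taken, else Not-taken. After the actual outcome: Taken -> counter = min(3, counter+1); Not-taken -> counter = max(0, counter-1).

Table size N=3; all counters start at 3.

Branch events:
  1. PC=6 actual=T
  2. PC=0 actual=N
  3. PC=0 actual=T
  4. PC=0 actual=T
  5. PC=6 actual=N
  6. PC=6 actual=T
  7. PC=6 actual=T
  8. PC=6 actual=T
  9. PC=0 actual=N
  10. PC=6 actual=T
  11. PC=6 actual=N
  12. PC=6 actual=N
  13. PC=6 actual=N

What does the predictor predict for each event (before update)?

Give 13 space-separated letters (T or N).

Answer: T T T T T T T T T T T T N

Derivation:
Ev 1: PC=6 idx=0 pred=T actual=T -> ctr[0]=3
Ev 2: PC=0 idx=0 pred=T actual=N -> ctr[0]=2
Ev 3: PC=0 idx=0 pred=T actual=T -> ctr[0]=3
Ev 4: PC=0 idx=0 pred=T actual=T -> ctr[0]=3
Ev 5: PC=6 idx=0 pred=T actual=N -> ctr[0]=2
Ev 6: PC=6 idx=0 pred=T actual=T -> ctr[0]=3
Ev 7: PC=6 idx=0 pred=T actual=T -> ctr[0]=3
Ev 8: PC=6 idx=0 pred=T actual=T -> ctr[0]=3
Ev 9: PC=0 idx=0 pred=T actual=N -> ctr[0]=2
Ev 10: PC=6 idx=0 pred=T actual=T -> ctr[0]=3
Ev 11: PC=6 idx=0 pred=T actual=N -> ctr[0]=2
Ev 12: PC=6 idx=0 pred=T actual=N -> ctr[0]=1
Ev 13: PC=6 idx=0 pred=N actual=N -> ctr[0]=0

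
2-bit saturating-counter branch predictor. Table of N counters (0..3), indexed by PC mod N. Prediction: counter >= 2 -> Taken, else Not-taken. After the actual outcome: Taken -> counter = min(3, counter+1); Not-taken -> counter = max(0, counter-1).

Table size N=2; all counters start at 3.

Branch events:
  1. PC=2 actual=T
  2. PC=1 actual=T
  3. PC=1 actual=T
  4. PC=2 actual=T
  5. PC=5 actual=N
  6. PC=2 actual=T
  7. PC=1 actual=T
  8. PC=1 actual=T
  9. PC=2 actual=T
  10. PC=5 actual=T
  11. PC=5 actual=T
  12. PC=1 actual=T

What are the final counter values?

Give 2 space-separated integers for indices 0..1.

Answer: 3 3

Derivation:
Ev 1: PC=2 idx=0 pred=T actual=T -> ctr[0]=3
Ev 2: PC=1 idx=1 pred=T actual=T -> ctr[1]=3
Ev 3: PC=1 idx=1 pred=T actual=T -> ctr[1]=3
Ev 4: PC=2 idx=0 pred=T actual=T -> ctr[0]=3
Ev 5: PC=5 idx=1 pred=T actual=N -> ctr[1]=2
Ev 6: PC=2 idx=0 pred=T actual=T -> ctr[0]=3
Ev 7: PC=1 idx=1 pred=T actual=T -> ctr[1]=3
Ev 8: PC=1 idx=1 pred=T actual=T -> ctr[1]=3
Ev 9: PC=2 idx=0 pred=T actual=T -> ctr[0]=3
Ev 10: PC=5 idx=1 pred=T actual=T -> ctr[1]=3
Ev 11: PC=5 idx=1 pred=T actual=T -> ctr[1]=3
Ev 12: PC=1 idx=1 pred=T actual=T -> ctr[1]=3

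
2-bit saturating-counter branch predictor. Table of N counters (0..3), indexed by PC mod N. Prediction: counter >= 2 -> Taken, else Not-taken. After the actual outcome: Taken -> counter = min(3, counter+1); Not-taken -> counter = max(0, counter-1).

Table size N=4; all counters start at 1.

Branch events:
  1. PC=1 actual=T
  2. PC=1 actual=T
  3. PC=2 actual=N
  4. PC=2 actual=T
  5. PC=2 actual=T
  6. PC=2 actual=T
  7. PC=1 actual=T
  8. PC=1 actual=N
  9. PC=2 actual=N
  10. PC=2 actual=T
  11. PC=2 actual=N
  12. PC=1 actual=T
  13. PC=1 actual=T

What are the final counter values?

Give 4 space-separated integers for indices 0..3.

Ev 1: PC=1 idx=1 pred=N actual=T -> ctr[1]=2
Ev 2: PC=1 idx=1 pred=T actual=T -> ctr[1]=3
Ev 3: PC=2 idx=2 pred=N actual=N -> ctr[2]=0
Ev 4: PC=2 idx=2 pred=N actual=T -> ctr[2]=1
Ev 5: PC=2 idx=2 pred=N actual=T -> ctr[2]=2
Ev 6: PC=2 idx=2 pred=T actual=T -> ctr[2]=3
Ev 7: PC=1 idx=1 pred=T actual=T -> ctr[1]=3
Ev 8: PC=1 idx=1 pred=T actual=N -> ctr[1]=2
Ev 9: PC=2 idx=2 pred=T actual=N -> ctr[2]=2
Ev 10: PC=2 idx=2 pred=T actual=T -> ctr[2]=3
Ev 11: PC=2 idx=2 pred=T actual=N -> ctr[2]=2
Ev 12: PC=1 idx=1 pred=T actual=T -> ctr[1]=3
Ev 13: PC=1 idx=1 pred=T actual=T -> ctr[1]=3

Answer: 1 3 2 1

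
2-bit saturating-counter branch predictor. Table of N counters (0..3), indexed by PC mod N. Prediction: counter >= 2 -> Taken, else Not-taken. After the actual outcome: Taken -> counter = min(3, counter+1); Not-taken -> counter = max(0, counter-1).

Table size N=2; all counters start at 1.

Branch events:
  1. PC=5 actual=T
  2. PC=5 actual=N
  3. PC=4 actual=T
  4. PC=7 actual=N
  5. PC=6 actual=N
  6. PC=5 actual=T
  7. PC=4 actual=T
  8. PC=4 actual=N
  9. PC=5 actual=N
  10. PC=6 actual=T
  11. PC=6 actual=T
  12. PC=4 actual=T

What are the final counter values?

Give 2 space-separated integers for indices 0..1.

Ev 1: PC=5 idx=1 pred=N actual=T -> ctr[1]=2
Ev 2: PC=5 idx=1 pred=T actual=N -> ctr[1]=1
Ev 3: PC=4 idx=0 pred=N actual=T -> ctr[0]=2
Ev 4: PC=7 idx=1 pred=N actual=N -> ctr[1]=0
Ev 5: PC=6 idx=0 pred=T actual=N -> ctr[0]=1
Ev 6: PC=5 idx=1 pred=N actual=T -> ctr[1]=1
Ev 7: PC=4 idx=0 pred=N actual=T -> ctr[0]=2
Ev 8: PC=4 idx=0 pred=T actual=N -> ctr[0]=1
Ev 9: PC=5 idx=1 pred=N actual=N -> ctr[1]=0
Ev 10: PC=6 idx=0 pred=N actual=T -> ctr[0]=2
Ev 11: PC=6 idx=0 pred=T actual=T -> ctr[0]=3
Ev 12: PC=4 idx=0 pred=T actual=T -> ctr[0]=3

Answer: 3 0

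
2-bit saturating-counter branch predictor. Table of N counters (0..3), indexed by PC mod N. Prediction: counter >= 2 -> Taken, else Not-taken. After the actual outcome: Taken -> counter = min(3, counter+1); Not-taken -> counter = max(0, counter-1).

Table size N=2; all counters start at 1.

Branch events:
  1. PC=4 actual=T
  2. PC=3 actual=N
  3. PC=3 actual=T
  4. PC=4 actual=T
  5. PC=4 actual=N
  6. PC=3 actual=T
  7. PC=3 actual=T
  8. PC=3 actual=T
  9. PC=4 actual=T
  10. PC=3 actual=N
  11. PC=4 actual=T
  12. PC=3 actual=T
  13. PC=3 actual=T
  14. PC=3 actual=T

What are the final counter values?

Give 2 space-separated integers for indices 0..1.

Answer: 3 3

Derivation:
Ev 1: PC=4 idx=0 pred=N actual=T -> ctr[0]=2
Ev 2: PC=3 idx=1 pred=N actual=N -> ctr[1]=0
Ev 3: PC=3 idx=1 pred=N actual=T -> ctr[1]=1
Ev 4: PC=4 idx=0 pred=T actual=T -> ctr[0]=3
Ev 5: PC=4 idx=0 pred=T actual=N -> ctr[0]=2
Ev 6: PC=3 idx=1 pred=N actual=T -> ctr[1]=2
Ev 7: PC=3 idx=1 pred=T actual=T -> ctr[1]=3
Ev 8: PC=3 idx=1 pred=T actual=T -> ctr[1]=3
Ev 9: PC=4 idx=0 pred=T actual=T -> ctr[0]=3
Ev 10: PC=3 idx=1 pred=T actual=N -> ctr[1]=2
Ev 11: PC=4 idx=0 pred=T actual=T -> ctr[0]=3
Ev 12: PC=3 idx=1 pred=T actual=T -> ctr[1]=3
Ev 13: PC=3 idx=1 pred=T actual=T -> ctr[1]=3
Ev 14: PC=3 idx=1 pred=T actual=T -> ctr[1]=3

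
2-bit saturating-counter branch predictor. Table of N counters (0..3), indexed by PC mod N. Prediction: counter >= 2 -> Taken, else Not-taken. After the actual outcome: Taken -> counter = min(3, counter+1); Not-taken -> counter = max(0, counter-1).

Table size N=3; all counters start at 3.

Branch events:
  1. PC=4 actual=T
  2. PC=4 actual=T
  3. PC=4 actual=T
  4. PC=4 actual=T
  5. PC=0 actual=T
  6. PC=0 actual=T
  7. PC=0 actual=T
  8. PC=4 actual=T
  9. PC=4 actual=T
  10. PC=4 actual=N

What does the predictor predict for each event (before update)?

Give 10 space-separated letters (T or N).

Answer: T T T T T T T T T T

Derivation:
Ev 1: PC=4 idx=1 pred=T actual=T -> ctr[1]=3
Ev 2: PC=4 idx=1 pred=T actual=T -> ctr[1]=3
Ev 3: PC=4 idx=1 pred=T actual=T -> ctr[1]=3
Ev 4: PC=4 idx=1 pred=T actual=T -> ctr[1]=3
Ev 5: PC=0 idx=0 pred=T actual=T -> ctr[0]=3
Ev 6: PC=0 idx=0 pred=T actual=T -> ctr[0]=3
Ev 7: PC=0 idx=0 pred=T actual=T -> ctr[0]=3
Ev 8: PC=4 idx=1 pred=T actual=T -> ctr[1]=3
Ev 9: PC=4 idx=1 pred=T actual=T -> ctr[1]=3
Ev 10: PC=4 idx=1 pred=T actual=N -> ctr[1]=2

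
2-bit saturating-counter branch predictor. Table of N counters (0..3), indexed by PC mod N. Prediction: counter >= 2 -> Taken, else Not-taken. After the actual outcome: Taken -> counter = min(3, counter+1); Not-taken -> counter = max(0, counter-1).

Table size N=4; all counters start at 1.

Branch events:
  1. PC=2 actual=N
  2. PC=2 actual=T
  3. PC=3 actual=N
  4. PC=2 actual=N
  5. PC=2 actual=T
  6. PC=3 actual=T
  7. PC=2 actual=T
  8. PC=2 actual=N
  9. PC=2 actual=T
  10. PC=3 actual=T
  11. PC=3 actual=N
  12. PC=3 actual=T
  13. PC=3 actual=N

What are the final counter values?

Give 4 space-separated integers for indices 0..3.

Answer: 1 1 2 1

Derivation:
Ev 1: PC=2 idx=2 pred=N actual=N -> ctr[2]=0
Ev 2: PC=2 idx=2 pred=N actual=T -> ctr[2]=1
Ev 3: PC=3 idx=3 pred=N actual=N -> ctr[3]=0
Ev 4: PC=2 idx=2 pred=N actual=N -> ctr[2]=0
Ev 5: PC=2 idx=2 pred=N actual=T -> ctr[2]=1
Ev 6: PC=3 idx=3 pred=N actual=T -> ctr[3]=1
Ev 7: PC=2 idx=2 pred=N actual=T -> ctr[2]=2
Ev 8: PC=2 idx=2 pred=T actual=N -> ctr[2]=1
Ev 9: PC=2 idx=2 pred=N actual=T -> ctr[2]=2
Ev 10: PC=3 idx=3 pred=N actual=T -> ctr[3]=2
Ev 11: PC=3 idx=3 pred=T actual=N -> ctr[3]=1
Ev 12: PC=3 idx=3 pred=N actual=T -> ctr[3]=2
Ev 13: PC=3 idx=3 pred=T actual=N -> ctr[3]=1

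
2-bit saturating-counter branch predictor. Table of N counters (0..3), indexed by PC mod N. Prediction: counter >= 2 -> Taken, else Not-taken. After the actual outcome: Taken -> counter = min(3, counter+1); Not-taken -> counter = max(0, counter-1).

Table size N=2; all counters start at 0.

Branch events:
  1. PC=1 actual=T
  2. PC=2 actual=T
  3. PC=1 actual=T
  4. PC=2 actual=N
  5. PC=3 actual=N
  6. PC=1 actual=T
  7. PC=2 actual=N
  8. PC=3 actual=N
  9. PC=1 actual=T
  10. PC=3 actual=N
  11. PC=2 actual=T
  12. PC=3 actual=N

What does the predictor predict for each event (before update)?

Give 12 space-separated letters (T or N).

Answer: N N N N T N N T N T N N

Derivation:
Ev 1: PC=1 idx=1 pred=N actual=T -> ctr[1]=1
Ev 2: PC=2 idx=0 pred=N actual=T -> ctr[0]=1
Ev 3: PC=1 idx=1 pred=N actual=T -> ctr[1]=2
Ev 4: PC=2 idx=0 pred=N actual=N -> ctr[0]=0
Ev 5: PC=3 idx=1 pred=T actual=N -> ctr[1]=1
Ev 6: PC=1 idx=1 pred=N actual=T -> ctr[1]=2
Ev 7: PC=2 idx=0 pred=N actual=N -> ctr[0]=0
Ev 8: PC=3 idx=1 pred=T actual=N -> ctr[1]=1
Ev 9: PC=1 idx=1 pred=N actual=T -> ctr[1]=2
Ev 10: PC=3 idx=1 pred=T actual=N -> ctr[1]=1
Ev 11: PC=2 idx=0 pred=N actual=T -> ctr[0]=1
Ev 12: PC=3 idx=1 pred=N actual=N -> ctr[1]=0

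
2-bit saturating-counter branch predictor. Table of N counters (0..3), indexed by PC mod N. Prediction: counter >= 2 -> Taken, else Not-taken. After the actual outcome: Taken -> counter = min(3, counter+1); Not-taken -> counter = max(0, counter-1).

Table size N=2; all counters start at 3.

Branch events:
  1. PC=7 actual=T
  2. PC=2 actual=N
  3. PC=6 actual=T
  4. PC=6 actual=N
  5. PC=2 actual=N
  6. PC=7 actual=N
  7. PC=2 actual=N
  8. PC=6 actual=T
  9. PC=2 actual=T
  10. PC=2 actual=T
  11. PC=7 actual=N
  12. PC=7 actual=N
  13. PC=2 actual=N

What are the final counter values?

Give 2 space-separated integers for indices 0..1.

Ev 1: PC=7 idx=1 pred=T actual=T -> ctr[1]=3
Ev 2: PC=2 idx=0 pred=T actual=N -> ctr[0]=2
Ev 3: PC=6 idx=0 pred=T actual=T -> ctr[0]=3
Ev 4: PC=6 idx=0 pred=T actual=N -> ctr[0]=2
Ev 5: PC=2 idx=0 pred=T actual=N -> ctr[0]=1
Ev 6: PC=7 idx=1 pred=T actual=N -> ctr[1]=2
Ev 7: PC=2 idx=0 pred=N actual=N -> ctr[0]=0
Ev 8: PC=6 idx=0 pred=N actual=T -> ctr[0]=1
Ev 9: PC=2 idx=0 pred=N actual=T -> ctr[0]=2
Ev 10: PC=2 idx=0 pred=T actual=T -> ctr[0]=3
Ev 11: PC=7 idx=1 pred=T actual=N -> ctr[1]=1
Ev 12: PC=7 idx=1 pred=N actual=N -> ctr[1]=0
Ev 13: PC=2 idx=0 pred=T actual=N -> ctr[0]=2

Answer: 2 0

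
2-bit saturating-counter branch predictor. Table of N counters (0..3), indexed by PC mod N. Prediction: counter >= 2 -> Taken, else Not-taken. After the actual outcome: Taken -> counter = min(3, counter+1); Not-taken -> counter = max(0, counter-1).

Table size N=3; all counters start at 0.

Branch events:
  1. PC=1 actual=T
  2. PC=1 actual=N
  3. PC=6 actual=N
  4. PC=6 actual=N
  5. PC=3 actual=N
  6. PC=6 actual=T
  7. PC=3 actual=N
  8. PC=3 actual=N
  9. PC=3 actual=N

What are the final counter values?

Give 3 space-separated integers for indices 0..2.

Ev 1: PC=1 idx=1 pred=N actual=T -> ctr[1]=1
Ev 2: PC=1 idx=1 pred=N actual=N -> ctr[1]=0
Ev 3: PC=6 idx=0 pred=N actual=N -> ctr[0]=0
Ev 4: PC=6 idx=0 pred=N actual=N -> ctr[0]=0
Ev 5: PC=3 idx=0 pred=N actual=N -> ctr[0]=0
Ev 6: PC=6 idx=0 pred=N actual=T -> ctr[0]=1
Ev 7: PC=3 idx=0 pred=N actual=N -> ctr[0]=0
Ev 8: PC=3 idx=0 pred=N actual=N -> ctr[0]=0
Ev 9: PC=3 idx=0 pred=N actual=N -> ctr[0]=0

Answer: 0 0 0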